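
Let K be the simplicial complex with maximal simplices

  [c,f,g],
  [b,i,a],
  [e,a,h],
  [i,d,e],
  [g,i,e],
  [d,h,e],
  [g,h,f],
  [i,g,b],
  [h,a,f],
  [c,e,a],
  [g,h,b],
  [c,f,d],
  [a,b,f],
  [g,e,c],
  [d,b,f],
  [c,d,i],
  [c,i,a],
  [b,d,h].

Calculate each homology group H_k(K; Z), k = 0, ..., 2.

H_0 ≅ Z,  H_1 ≅ Z ⊕ Z/2Z,  H_2 = 0.

K has 9 vertices, 27 edges, 18 triangles.
rank ∂_0 = 0, rank ∂_1 = 8 ⇒ b_0 = 9 − 0 − 8 = 1; all invariant factors of ∂_1 are 1 so no torsion. So H_0 = Z.
rank ∂_1 = 8, rank ∂_2 = 18 ⇒ b_1 = 27 − 8 − 18 = 1; ∂_2 has invariant factor(s) [2] giving torsion. So H_1 = Z ⊕ Z/2Z.
rank ∂_2 = 18, rank ∂_3 = 0 ⇒ b_2 = 18 − 18 − 0 = 0. So H_2 = 0.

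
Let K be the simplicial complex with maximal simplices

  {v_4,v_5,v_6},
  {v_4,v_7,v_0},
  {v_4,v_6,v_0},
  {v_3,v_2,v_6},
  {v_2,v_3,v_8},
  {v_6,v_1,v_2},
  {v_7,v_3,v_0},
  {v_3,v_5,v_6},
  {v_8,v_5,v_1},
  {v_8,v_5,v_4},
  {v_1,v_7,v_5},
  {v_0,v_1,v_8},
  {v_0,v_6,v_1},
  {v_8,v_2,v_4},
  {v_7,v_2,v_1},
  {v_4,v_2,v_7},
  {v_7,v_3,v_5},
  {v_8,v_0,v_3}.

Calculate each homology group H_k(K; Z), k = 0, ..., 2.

Take the total order v_0 < v_1 < v_2 < v_3 < v_4 < v_5 < v_6 < v_7 < v_8 on the vertex set. Then K (dimension 2) consists of the simplices:

  0-simplices (9): [v_0], [v_1], [v_2], [v_3], [v_4], [v_5], [v_6], [v_7], [v_8]
  1-simplices (27): (27 of them)
  2-simplices (18): (18 of them)

so the chain groups are C_0 ≅ Z^9, C_1 ≅ Z^27, C_2 ≅ Z^18.

∂_1: C_1 → C_0 maps an edge to its endpoints' difference, ∂[p,q] = q − p. For instance
  ∂[v_1,v_5] = [v_5] − [v_1].
The 9×27 boundary matrix has rank 8 and Smith normal form diag(1,1,1,1,1,1,1,1).

Boundary ∂_2: C_2 → C_1 sends each 2-simplex [p,q,r] to [q,r] − [p,r] + [p,q]. For instance
  ∂[v_2,v_3,v_8] = [v_3,v_8] − [v_2,v_8] + [v_2,v_3],
  ∂[v_2,v_4,v_8] = [v_4,v_8] − [v_2,v_8] + [v_2,v_4].
As a 27×18 matrix over Z this has rank 17, with invariant factors (1,1,1,1,1,1,1,1,1,1,1,1,1,1,1,1,1).

Computing H_k = (kernel of ∂_k) / (image of ∂_{k+1}):

  H_0: rank C_0 − rank ∂_1 = 9 − 8 = 1, and the invariant factors of ∂_1 are all 1, so H_0 = Z.
  H_1: rank ker ∂_1 − rank ∂_2 = (27 − 8) − 17 = 2, and the invariant factors of ∂_2 are all 1, so H_1 = Z^2.
  H_2: rank ker ∂_2 − rank ∂_3 = (18 − 17) − 0 = 1, and there is no ∂_3, so H_2 = Z.

As a check, the Euler characteristic is 9 − 27 + 18 = 0, which agrees with 1 − 2 + 1 = 0.

H_0 = Z,  H_1 = Z^2,  H_2 = Z.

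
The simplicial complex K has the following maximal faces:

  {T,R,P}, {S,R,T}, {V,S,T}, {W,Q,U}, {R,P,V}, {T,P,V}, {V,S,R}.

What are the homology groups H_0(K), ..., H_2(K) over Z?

Order the vertices as P < Q < R < S < T < U < V < W. Listing each simplex with vertices in this order, K has dimension 2 with simplices:

  0-simplices (8): P, Q, R, S, T, U, V, W
  1-simplices (12): PR, PT, PV, QU, QW, RS, RT, RV, ST, SV, TV, UW
  2-simplices (7): PRT, PRV, PTV, QUW, RST, RSV, STV

so the chain groups are C_0 ≅ Z^8, C_1 ≅ Z^12, C_2 ≅ Z^7.

Boundary ∂_1: C_1 → C_0 maps an edge to its endpoints' difference, ∂[p,q] = q − p. For instance
  ∂SV = V − S.
The resulting 8×12 matrix has rank 6, and its Smith normal form has invariant factors (1,1,1,1,1,1).

The boundary map ∂_2: C_2 → C_1 maps a triangle to the signed sum of its edges. For instance
  ∂RST = ST − RT + RS,
  ∂PRT = RT − PT + PR.
The resulting 12×7 matrix has rank 6, and its Smith normal form has invariant factors (1,1,1,1,1,1).

Now H_k = ker ∂_k / im ∂_{k+1}, so:

  H_0: rank C_0 − rank ∂_1 = 8 − 6 = 2, and the invariant factors of ∂_1 are all 1, so H_0 = Z^2.
  H_1: rank ker ∂_1 − rank ∂_2 = (12 − 6) − 6 = 0, and the invariant factors of ∂_2 are all 1, so H_1 = 0.
  H_2: rank ker ∂_2 − rank ∂_3 = (7 − 6) − 0 = 1, and there is no ∂_3, so H_2 = Z.

As a check, the Euler characteristic is 8 − 12 + 7 = 3, which agrees with 2 − 0 + 1 = 3.

H_0 = Z^2,  H_1 = 0,  H_2 = Z.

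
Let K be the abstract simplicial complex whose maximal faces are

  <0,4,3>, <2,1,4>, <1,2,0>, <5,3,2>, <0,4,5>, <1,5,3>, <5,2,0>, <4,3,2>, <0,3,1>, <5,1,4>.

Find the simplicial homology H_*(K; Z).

Order the vertices as 0 < 1 < 2 < 3 < 4 < 5. Listing each simplex with vertices in this order, K has dimension 2 with simplices:

  0-simplices (6): [0], [1], [2], [3], [4], [5]
  1-simplices (15): [0,1], [0,2], [0,3], [0,4], [0,5], [1,2], [1,3], [1,4], [1,5], [2,3], [2,4], [2,5], [3,4], [3,5], [4,5]
  2-simplices (10): [0,1,2], [0,1,3], [0,2,5], [0,3,4], [0,4,5], [1,2,4], [1,3,5], [1,4,5], [2,3,4], [2,3,5]

so the chain groups are C_0 ≅ Z^6, C_1 ≅ Z^15, C_2 ≅ Z^10.

The boundary map ∂_1: C_1 → C_0 maps an edge to its endpoints' difference, ∂[p,q] = q − p. For instance
  ∂[2,3] = [3] − [2].
As a 6×15 matrix over Z this has rank 5, with invariant factors (1,1,1,1,1).

Boundary ∂_2: C_2 → C_1 sends each 2-simplex [p,q,r] to [q,r] − [p,r] + [p,q]. For instance
  ∂[1,2,4] = [2,4] − [1,4] + [1,2],
  ∂[1,4,5] = [4,5] − [1,5] + [1,4].
The 15×10 boundary matrix has rank 10 and Smith normal form diag(1,1,1,1,1,1,1,1,1,2).

From H_k ≅ ker(∂_k) / im(∂_{k+1}) we obtain:

  H_0: rank C_0 − rank ∂_1 = 6 − 5 = 1, and the invariant factors of ∂_1 are all 1, so H_0 = Z.
  H_1: rank ker ∂_1 − rank ∂_2 = (15 − 5) − 10 = 0, and ∂_2 has invariant factor 2 > 1, so H_1 = Z_2.
  H_2: rank ker ∂_2 − rank ∂_3 = (10 − 10) − 0 = 0, and there is no ∂_3, so H_2 = 0.

As a check, the Euler characteristic is 6 − 15 + 10 = 1, which agrees with 1 − 0 + 0 = 1.

H_0 = Z,  H_1 = Z_2,  H_2 = 0.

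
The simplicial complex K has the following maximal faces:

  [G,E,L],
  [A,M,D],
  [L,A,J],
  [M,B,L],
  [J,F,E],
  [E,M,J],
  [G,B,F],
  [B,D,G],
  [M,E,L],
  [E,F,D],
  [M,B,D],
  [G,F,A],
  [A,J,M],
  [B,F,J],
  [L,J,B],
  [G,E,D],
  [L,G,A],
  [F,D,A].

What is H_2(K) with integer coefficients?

H_2 ≅ 0.

Take the total order A < B < D < E < F < G < J < L < M on the vertex set. Then K (dimension 2) consists of the simplices:

  0-simplices (9): A, B, D, E, F, G, J, L, M
  1-simplices (27): AD, AF, AG, AJ, AL, AM, BD, BF, BG, BJ, BL, BM, DE, DF, DG, DM, EF, EG, EJ, EL, EM, FG, FJ, GL, JL, JM, LM
  2-simplices (18): ADF, ADM, AFG, AGL, AJL, AJM, BDG, BDM, BFG, BFJ, BJL, BLM, DEF, DEG, EFJ, EGL, EJM, ELM

Hence C_0 ≅ Z^9, C_1 ≅ Z^27, C_2 ≅ Z^18.

∂_1: C_1 → C_0 sends each edge [p,q] (with p < q) to q − p.
The 9×27 boundary matrix has rank 8 and Smith normal form diag(1,1,1,1,1,1,1,1).

Boundary ∂_2: C_2 → C_1 acts by ∂[p,q,r] = [q,r] − [p,r] + [p,q]. For instance
  ∂ADM = DM − AM + AD,
  ∂BFG = FG − BG + BF.
The resulting 27×18 matrix has rank 18, and its Smith normal form has invariant factors (1,1,1,1,1,1,1,1,1,1,1,1,1,1,1,1,1,2).

Now H_k = ker ∂_k / im ∂_{k+1}, so:

  H_2: rank ker ∂_2 − rank ∂_3 = (18 − 18) − 0 = 0, and there is no ∂_3, so H_2 = 0.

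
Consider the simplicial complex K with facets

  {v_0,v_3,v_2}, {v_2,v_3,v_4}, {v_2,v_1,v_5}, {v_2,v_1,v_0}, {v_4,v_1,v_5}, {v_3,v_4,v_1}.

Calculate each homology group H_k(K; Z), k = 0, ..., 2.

H_0 ≅ Z,  H_1 ≅ Z,  H_2 = 0.

We work with the vertex ordering v_0 < v_1 < v_2 < v_3 < v_4 < v_5. The simplices of K, each written with vertices in increasing order, are:

  0-simplices (6): [v_0], [v_1], [v_2], [v_3], [v_4], [v_5]
  1-simplices (12): [v_0,v_1], [v_0,v_2], [v_0,v_3], [v_1,v_2], [v_1,v_3], [v_1,v_4], [v_1,v_5], [v_2,v_3], [v_2,v_4], [v_2,v_5], [v_3,v_4], [v_4,v_5]
  2-simplices (6): [v_0,v_1,v_2], [v_0,v_2,v_3], [v_1,v_2,v_5], [v_1,v_3,v_4], [v_1,v_4,v_5], [v_2,v_3,v_4]

giving chain groups C_0 ≅ Z^6, C_1 ≅ Z^12, C_2 ≅ Z^6.

Boundary ∂_1: C_1 → C_0 sends each edge [p,q] (with p < q) to q − p. For instance
  ∂[v_2,v_3] = [v_3] − [v_2].
As a 6×12 matrix over Z this has rank 5, with invariant factors (1,1,1,1,1).

Boundary ∂_2: C_2 → C_1 acts by ∂[p,q,r] = [q,r] − [p,r] + [p,q]. For instance
  ∂[v_1,v_2,v_5] = [v_2,v_5] − [v_1,v_5] + [v_1,v_2],
  ∂[v_2,v_3,v_4] = [v_3,v_4] − [v_2,v_4] + [v_2,v_3].
The resulting 12×6 matrix has rank 6, and its Smith normal form has invariant factors (1,1,1,1,1,1).

Computing H_k = (kernel of ∂_k) / (image of ∂_{k+1}):

  H_0: rank C_0 − rank ∂_1 = 6 − 5 = 1, and the invariant factors of ∂_1 are all 1, so H_0 = Z.
  H_1: rank ker ∂_1 − rank ∂_2 = (12 − 5) − 6 = 1, and the invariant factors of ∂_2 are all 1, so H_1 = Z.
  H_2: rank ker ∂_2 − rank ∂_3 = (6 − 6) − 0 = 0, and there is no ∂_3, so H_2 = 0.

(K is a triangulation of the cylinder S^1 x I.)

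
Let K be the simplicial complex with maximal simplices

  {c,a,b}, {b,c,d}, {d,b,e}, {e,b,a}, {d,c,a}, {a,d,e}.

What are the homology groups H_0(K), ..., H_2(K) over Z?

Fix the vertex order a < b < c < d < e and write every simplex with vertices in increasing order. Then dim K = 2 and the simplices of K are:

  0-simplices (5): a, b, c, d, e
  1-simplices (9): ab, ac, ad, ae, bc, bd, be, cd, de
  2-simplices (6): abc, abe, acd, ade, bcd, bde

giving chain groups C_0 ≅ Z^5, C_1 ≅ Z^9, C_2 ≅ Z^6.

∂_1: C_1 → C_0 maps an edge to its endpoints' difference, ∂[p,q] = q − p.
As a 5×9 matrix over Z this has rank 4, with invariant factors (1,1,1,1).

The boundary map ∂_2: C_2 → C_1 sends each 2-simplex [p,q,r] to [q,r] − [p,r] + [p,q]. For instance
  ∂bcd = cd − bd + bc,
  ∂ade = de − ae + ad.
This gives a 9×6 integer matrix of rank 5; reducing to Smith normal form yields diagonal entries (1,1,1,1,1).

Computing H_k = (kernel of ∂_k) / (image of ∂_{k+1}):

  H_0: rank C_0 − rank ∂_1 = 5 − 4 = 1, and the invariant factors of ∂_1 are all 1, so H_0 = Z.
  H_1: rank ker ∂_1 − rank ∂_2 = (9 − 4) − 5 = 0, and the invariant factors of ∂_2 are all 1, so H_1 = 0.
  H_2: rank ker ∂_2 − rank ∂_3 = (6 − 5) − 0 = 1, and there is no ∂_3, so H_2 = Z.

As a check, the Euler characteristic is 5 − 9 + 6 = 2, which agrees with 1 − 0 + 1 = 2.

H_0 = Z,  H_1 = 0,  H_2 = Z.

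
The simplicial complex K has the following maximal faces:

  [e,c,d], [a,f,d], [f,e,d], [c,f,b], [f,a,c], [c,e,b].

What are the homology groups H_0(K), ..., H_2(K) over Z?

H_0 ≅ Z,  H_1 ≅ Z,  H_2 = 0.

Order the vertices as a < b < c < d < e < f. Listing each simplex with vertices in this order, K has dimension 2 with simplices:

  0-simplices (6): a, b, c, d, e, f
  1-simplices (12): ac, ad, af, bc, be, bf, cd, ce, cf, de, df, ef
  2-simplices (6): acf, adf, bce, bcf, cde, def

so the chain groups are C_0 ≅ Z^6, C_1 ≅ Z^12, C_2 ≅ Z^6.

The boundary map ∂_1: C_1 → C_0 sends each edge [p,q] (with p < q) to q − p.
The 6×12 boundary matrix has rank 5 and Smith normal form diag(1,1,1,1,1).

Boundary ∂_2: C_2 → C_1 sends each 2-simplex [p,q,r] to [q,r] − [p,r] + [p,q]. For instance
  ∂acf = cf − af + ac,
  ∂bce = ce − be + bc.
The 12×6 boundary matrix has rank 6 and Smith normal form diag(1,1,1,1,1,1).

Reading off H_k = ker ∂_k / im ∂_{k+1}:

  H_0: rank C_0 − rank ∂_1 = 6 − 5 = 1, and the invariant factors of ∂_1 are all 1, so H_0 ≅ Z.
  H_1: rank ker ∂_1 − rank ∂_2 = (12 − 5) − 6 = 1, and the invariant factors of ∂_2 are all 1, so H_1 ≅ Z.
  H_2: rank ker ∂_2 − rank ∂_3 = (6 − 6) − 0 = 0, and there is no ∂_3, so H_2 ≅ 0.

As a check, the Euler characteristic is 6 − 12 + 6 = 0, which agrees with 1 − 1 + 0 = 0.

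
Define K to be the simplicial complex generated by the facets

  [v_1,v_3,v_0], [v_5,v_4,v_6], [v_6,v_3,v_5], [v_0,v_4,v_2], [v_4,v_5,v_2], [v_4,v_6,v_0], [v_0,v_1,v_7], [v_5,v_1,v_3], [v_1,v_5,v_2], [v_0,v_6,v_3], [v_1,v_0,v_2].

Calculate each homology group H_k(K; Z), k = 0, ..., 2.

We work with the vertex ordering v_0 < v_1 < v_2 < v_3 < v_4 < v_5 < v_6 < v_7. The simplices of K, each written with vertices in increasing order, are:

  0-simplices (8): [v_0], [v_1], [v_2], [v_3], [v_4], [v_5], [v_6], [v_7]
  1-simplices (17): (17 of them)
  2-simplices (11): (11 of them)

so the chain groups are C_0 ≅ Z^8, C_1 ≅ Z^17, C_2 ≅ Z^11.

The boundary map ∂_1: C_1 → C_0 maps an edge to its endpoints' difference, ∂[p,q] = q − p.
This gives a 8×17 integer matrix of rank 7; reducing to Smith normal form yields diagonal entries (1,1,1,1,1,1,1).

The boundary map ∂_2: C_2 → C_1 sends each 2-simplex [p,q,r] to [q,r] − [p,r] + [p,q]. For instance
  ∂[v_0,v_1,v_3] = [v_1,v_3] − [v_0,v_3] + [v_0,v_1],
  ∂[v_0,v_1,v_2] = [v_1,v_2] − [v_0,v_2] + [v_0,v_1].
The resulting 17×11 matrix has rank 10, and its Smith normal form has invariant factors (1,1,1,1,1,1,1,1,1,1).

Reading off H_k = ker ∂_k / im ∂_{k+1}:

  H_0: rank C_0 − rank ∂_1 = 8 − 7 = 1, and the invariant factors of ∂_1 are all 1, so H_0 = Z.
  H_1: rank ker ∂_1 − rank ∂_2 = (17 − 7) − 10 = 0, and the invariant factors of ∂_2 are all 1, so H_1 = 0.
  H_2: rank ker ∂_2 − rank ∂_3 = (11 − 10) − 0 = 1, and there is no ∂_3, so H_2 = Z.

As a check, the Euler characteristic is 8 − 17 + 11 = 2, which agrees with 1 − 0 + 1 = 2.

H_0 ≅ Z,  H_1 = 0,  H_2 ≅ Z.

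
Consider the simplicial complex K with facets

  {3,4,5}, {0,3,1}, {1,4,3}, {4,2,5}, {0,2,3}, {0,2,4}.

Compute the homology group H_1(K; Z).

H_1 ≅ Z.

We work with the vertex ordering 0 < 1 < 2 < 3 < 4 < 5. The simplices of K, each written with vertices in increasing order, are:

  0-simplices (6): [0], [1], [2], [3], [4], [5]
  1-simplices (12): [0,1], [0,2], [0,3], [0,4], [1,3], [1,4], [2,3], [2,4], [2,5], [3,4], [3,5], [4,5]
  2-simplices (6): [0,1,3], [0,2,3], [0,2,4], [1,3,4], [2,4,5], [3,4,5]

giving chain groups C_0 ≅ Z^6, C_1 ≅ Z^12, C_2 ≅ Z^6.

Boundary ∂_1: C_1 → C_0 is given by ∂[p,q] = [q] − [p]. For instance
  ∂[4,5] = [5] − [4].
As a 6×12 matrix over Z this has rank 5, with invariant factors (1,1,1,1,1).

Boundary ∂_2: C_2 → C_1 maps a triangle to the signed sum of its edges. For instance
  ∂[2,4,5] = [4,5] − [2,5] + [2,4],
  ∂[0,1,3] = [1,3] − [0,3] + [0,1].
The resulting 12×6 matrix has rank 6, and its Smith normal form has invariant factors (1,1,1,1,1,1).

Reading off H_k = ker ∂_k / im ∂_{k+1}:

  H_1: rank ker ∂_1 − rank ∂_2 = (12 − 5) − 6 = 1, and the invariant factors of ∂_2 are all 1, so H_1 ≅ Z.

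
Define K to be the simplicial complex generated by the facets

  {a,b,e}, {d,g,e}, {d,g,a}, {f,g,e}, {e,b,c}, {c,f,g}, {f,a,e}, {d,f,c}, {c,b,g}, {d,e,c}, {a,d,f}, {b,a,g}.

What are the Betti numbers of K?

b_0 = 1, b_1 = 0, b_2 = 0.

Take the total order a < b < c < d < e < f < g on the vertex set. Then K (dimension 2) consists of the simplices:

  0-simplices (7): a, b, c, d, e, f, g
  1-simplices (18): ab, ad, ae, af, ag, bc, be, bg, cd, ce, cf, cg, de, df, dg, ef, eg, fg
  2-simplices (12): abe, abg, adf, adg, aef, bce, bcg, cde, cdf, cfg, deg, efg

Hence C_0 ≅ Z^7, C_1 ≅ Z^18, C_2 ≅ Z^12.

∂_1: C_1 → C_0 maps an edge to its endpoints' difference, ∂[p,q] = q − p. For instance
  ∂ae = e − a.
This gives a 7×18 integer matrix of rank 6; reducing to Smith normal form yields diagonal entries (1,1,1,1,1,1).

∂_2: C_2 → C_1 sends each 2-simplex [p,q,r] to [q,r] − [p,r] + [p,q]. For instance
  ∂adg = dg − ag + ad,
  ∂cfg = fg − cg + cf.
As a 18×12 matrix over Z this has rank 12, with invariant factors (1,1,1,1,1,1,1,1,1,1,1,2).

Now H_k = ker ∂_k / im ∂_{k+1}, so:

  H_0: rank C_0 − rank ∂_1 = 7 − 6 = 1, and the invariant factors of ∂_1 are all 1, so H_0 = Z.
  H_1: rank ker ∂_1 − rank ∂_2 = (18 − 6) − 12 = 0, and ∂_2 has invariant factor 2 > 1, so H_1 = Z/2.
  H_2: rank ker ∂_2 − rank ∂_3 = (12 − 12) − 0 = 0, and there is no ∂_3, so H_2 = 0.

Hence the Betti numbers are b_0 = 1, b_1 = 0, b_2 = 0.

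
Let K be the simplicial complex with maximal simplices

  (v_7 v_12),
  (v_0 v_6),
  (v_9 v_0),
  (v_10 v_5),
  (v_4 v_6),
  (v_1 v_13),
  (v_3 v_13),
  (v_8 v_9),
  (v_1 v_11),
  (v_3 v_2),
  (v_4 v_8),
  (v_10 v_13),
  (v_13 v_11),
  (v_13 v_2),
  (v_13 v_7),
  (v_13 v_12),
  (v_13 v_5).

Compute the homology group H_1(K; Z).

Order the vertices as v_0 < v_1 < v_2 < v_3 < v_4 < v_5 < v_6 < v_7 < v_8 < v_9 < v_10 < v_11 < v_12 < v_13. Listing each simplex with vertices in this order, K has dimension 1 with simplices:

  0-simplices (14): [v_0], [v_1], [v_2], [v_3], [v_4], [v_5], [v_6], [v_7], [v_8], [v_9], [v_10], [v_11], [v_12], [v_13]
  1-simplices (17): (17 of them)

giving chain groups C_0 ≅ Z^14, C_1 ≅ Z^17.

Boundary ∂_1: C_1 → C_0 maps an edge to its endpoints' difference, ∂[p,q] = q − p. For instance
  ∂[v_10,v_13] = [v_13] − [v_10].
As a 14×17 matrix over Z this has rank 12, with invariant factors (1,1,1,1,1,1,1,1,1,1,1,1).

Now H_k = ker ∂_k / im ∂_{k+1}, so:

  H_1: rank ker ∂_1 − rank ∂_2 = (17 − 12) − 0 = 5, and there is no ∂_2, so H_1 = Z^5.

(K is a triangulation of the disjoint union of the circle S^1 and a wedge of 4 circles.)

H_1 = Z^5.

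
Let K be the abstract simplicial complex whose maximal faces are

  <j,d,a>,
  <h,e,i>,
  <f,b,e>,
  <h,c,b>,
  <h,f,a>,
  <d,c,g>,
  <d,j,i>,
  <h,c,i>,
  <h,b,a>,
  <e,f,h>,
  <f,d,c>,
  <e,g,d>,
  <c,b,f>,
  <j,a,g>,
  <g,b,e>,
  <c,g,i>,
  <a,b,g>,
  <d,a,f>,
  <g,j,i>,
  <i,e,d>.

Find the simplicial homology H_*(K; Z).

H_0 ≅ Z,  H_1 ≅ Z ⊕ Z_2,  H_2 = 0.

Take the total order a < b < c < d < e < f < g < h < i < j on the vertex set. Then K (dimension 2) consists of the simplices:

  0-simplices (10): a, b, c, d, e, f, g, h, i, j
  1-simplices (30): ab, ad, af, ag, ah, aj, bc, be, bf, bg, bh, cd, cf, cg, ch, ci, de, df, dg, di, dj, ef, eg, eh, ei, fh, gi, gj, hi, ij
  2-simplices (20): abg, abh, adf, adj, afh, agj, bcf, bch, bef, beg, cdf, cdg, cgi, chi, deg, dei, dij, efh, ehi, gij

Hence C_0 ≅ Z^10, C_1 ≅ Z^30, C_2 ≅ Z^20.

Boundary ∂_1: C_1 → C_0 sends each edge [p,q] (with p < q) to q − p. For instance
  ∂ij = j − i.
The 10×30 boundary matrix has rank 9 and Smith normal form diag(1,1,1,1,1,1,1,1,1).

The boundary map ∂_2: C_2 → C_1 sends each 2-simplex [p,q,r] to [q,r] − [p,r] + [p,q]. For instance
  ∂bcf = cf − bf + bc,
  ∂afh = fh − ah + af.
This gives a 30×20 integer matrix of rank 20; reducing to Smith normal form yields diagonal entries (1,1,1,1,1,1,1,1,1,1,1,1,1,1,1,1,1,1,1,2).

Now H_k = ker ∂_k / im ∂_{k+1}, so:

  H_0: rank C_0 − rank ∂_1 = 10 − 9 = 1, and the invariant factors of ∂_1 are all 1, so H_0 ≅ Z.
  H_1: rank ker ∂_1 − rank ∂_2 = (30 − 9) − 20 = 1, and ∂_2 has invariant factor 2 > 1, so H_1 ≅ Z ⊕ Z_2.
  H_2: rank ker ∂_2 − rank ∂_3 = (20 − 20) − 0 = 0, and there is no ∂_3, so H_2 ≅ 0.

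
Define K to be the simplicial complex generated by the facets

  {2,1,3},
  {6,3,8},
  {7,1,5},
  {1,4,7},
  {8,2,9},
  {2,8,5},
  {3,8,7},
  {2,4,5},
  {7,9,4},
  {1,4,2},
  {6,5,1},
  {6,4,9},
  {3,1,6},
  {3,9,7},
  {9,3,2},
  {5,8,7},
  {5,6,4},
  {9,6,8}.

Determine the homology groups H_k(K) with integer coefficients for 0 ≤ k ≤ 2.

K has 9 vertices, 27 edges, 18 triangles.
rank ∂_0 = 0, rank ∂_1 = 8 ⇒ b_0 = 9 − 0 − 8 = 1; all invariant factors of ∂_1 are 1 so no torsion. So H_0 = Z.
rank ∂_1 = 8, rank ∂_2 = 18 ⇒ b_1 = 27 − 8 − 18 = 1; ∂_2 has invariant factor(s) [2] giving torsion. So H_1 = Z ⊕ Z/2.
rank ∂_2 = 18, rank ∂_3 = 0 ⇒ b_2 = 18 − 18 − 0 = 0. So H_2 = 0.

H_0 = Z,  H_1 = Z ⊕ Z/2,  H_2 = 0.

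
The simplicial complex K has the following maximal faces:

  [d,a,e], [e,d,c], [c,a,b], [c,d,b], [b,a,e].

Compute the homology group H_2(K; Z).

H_2 ≅ 0.

Take the total order a < b < c < d < e on the vertex set. Then K (dimension 2) consists of the simplices:

  0-simplices (5): a, b, c, d, e
  1-simplices (10): ab, ac, ad, ae, bc, bd, be, cd, ce, de
  2-simplices (5): abc, abe, ade, bcd, cde

giving chain groups C_0 ≅ Z^5, C_1 ≅ Z^10, C_2 ≅ Z^5.

The boundary map ∂_1: C_1 → C_0 sends each edge [p,q] (with p < q) to q − p. For instance
  ∂bd = d − b.
As a 5×10 matrix over Z this has rank 4, with invariant factors (1,1,1,1).

∂_2: C_2 → C_1 maps a triangle to the signed sum of its edges. For instance
  ∂cde = de − ce + cd,
  ∂ade = de − ae + ad.
As a 10×5 matrix over Z this has rank 5, with invariant factors (1,1,1,1,1).

Now H_k = ker ∂_k / im ∂_{k+1}, so:

  H_2: rank ker ∂_2 − rank ∂_3 = (5 − 5) − 0 = 0, and there is no ∂_3, so H_2 = 0.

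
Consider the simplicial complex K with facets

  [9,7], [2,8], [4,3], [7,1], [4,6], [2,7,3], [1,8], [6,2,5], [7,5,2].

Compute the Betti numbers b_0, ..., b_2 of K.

K has 9 vertices, 13 edges, 3 triangles.
rank ∂_0 = 0, rank ∂_1 = 8 ⇒ b_0 = 9 − 0 − 8 = 1; all invariant factors of ∂_1 are 1 so no torsion. So H_0 = Z.
rank ∂_1 = 8, rank ∂_2 = 3 ⇒ b_1 = 13 − 8 − 3 = 2; all invariant factors of ∂_2 are 1 so no torsion. So H_1 = Z^2.
rank ∂_2 = 3, rank ∂_3 = 0 ⇒ b_2 = 3 − 3 − 0 = 0. So H_2 = 0.

b_0 = 1, b_1 = 2, b_2 = 0.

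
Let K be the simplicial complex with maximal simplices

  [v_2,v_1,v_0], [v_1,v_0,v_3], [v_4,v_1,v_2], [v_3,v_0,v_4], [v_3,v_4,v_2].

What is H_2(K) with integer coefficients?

H_2 ≅ 0.

Fix the vertex order v_0 < v_1 < v_2 < v_3 < v_4 and write every simplex with vertices in increasing order. Then dim K = 2 and the simplices of K are:

  0-simplices (5): [v_0], [v_1], [v_2], [v_3], [v_4]
  1-simplices (10): [v_0,v_1], [v_0,v_2], [v_0,v_3], [v_0,v_4], [v_1,v_2], [v_1,v_3], [v_1,v_4], [v_2,v_3], [v_2,v_4], [v_3,v_4]
  2-simplices (5): [v_0,v_1,v_2], [v_0,v_1,v_3], [v_0,v_3,v_4], [v_1,v_2,v_4], [v_2,v_3,v_4]

giving chain groups C_0 ≅ Z^5, C_1 ≅ Z^10, C_2 ≅ Z^5.

The boundary map ∂_1: C_1 → C_0 sends each edge [p,q] (with p < q) to q − p.
The resulting 5×10 matrix has rank 4, and its Smith normal form has invariant factors (1,1,1,1).

∂_2: C_2 → C_1 maps a triangle to the signed sum of its edges. For instance
  ∂[v_0,v_3,v_4] = [v_3,v_4] − [v_0,v_4] + [v_0,v_3],
  ∂[v_1,v_2,v_4] = [v_2,v_4] − [v_1,v_4] + [v_1,v_2].
The 10×5 boundary matrix has rank 5 and Smith normal form diag(1,1,1,1,1).

Reading off H_k = ker ∂_k / im ∂_{k+1}:

  H_2: rank ker ∂_2 − rank ∂_3 = (5 − 5) − 0 = 0, and there is no ∂_3, so H_2 = 0.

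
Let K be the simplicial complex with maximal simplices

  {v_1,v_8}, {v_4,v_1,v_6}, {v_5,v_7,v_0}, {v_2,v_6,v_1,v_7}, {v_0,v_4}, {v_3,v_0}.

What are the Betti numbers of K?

b_0 = 1, b_1 = 1, b_2 = 0, b_3 = 0.

We work with the vertex ordering v_0 < v_1 < v_2 < v_3 < v_4 < v_5 < v_6 < v_7 < v_8. The simplices of K, each written with vertices in increasing order, are:

  0-simplices (9): [v_0], [v_1], [v_2], [v_3], [v_4], [v_5], [v_6], [v_7], [v_8]
  1-simplices (14): [v_0,v_3], [v_0,v_4], [v_0,v_5], [v_0,v_7], [v_1,v_2], [v_1,v_4], [v_1,v_6], [v_1,v_7], [v_1,v_8], [v_2,v_6], [v_2,v_7], [v_4,v_6], [v_5,v_7], [v_6,v_7]
  2-simplices (6): [v_0,v_5,v_7], [v_1,v_2,v_6], [v_1,v_2,v_7], [v_1,v_4,v_6], [v_1,v_6,v_7], [v_2,v_6,v_7]
  3-simplices (1): [v_1,v_2,v_6,v_7]

giving chain groups C_0 ≅ Z^9, C_1 ≅ Z^14, C_2 ≅ Z^6, C_3 ≅ Z^1.

The boundary map ∂_1: C_1 → C_0 maps an edge to its endpoints' difference, ∂[p,q] = q − p.
The resulting 9×14 matrix has rank 8, and its Smith normal form has invariant factors (1,1,1,1,1,1,1,1).

Boundary ∂_2: C_2 → C_1 maps a triangle to the signed sum of its edges. For instance
  ∂[v_1,v_6,v_7] = [v_6,v_7] − [v_1,v_7] + [v_1,v_6],
  ∂[v_1,v_4,v_6] = [v_4,v_6] − [v_1,v_6] + [v_1,v_4].
This gives a 14×6 integer matrix of rank 5; reducing to Smith normal form yields diagonal entries (1,1,1,1,1).

The boundary map ∂_3: C_3 → C_2 sends each 3-simplex σ to the alternating sum Σ_i (−1)^i (σ with its i-th vertex removed). For instance
  ∂[v_1,v_2,v_6,v_7] = [v_2,v_6,v_7] − [v_1,v_6,v_7] + [v_1,v_2,v_7] − [v_1,v_2,v_6].
The 6×1 boundary matrix has rank 1 and Smith normal form diag(1).

Computing H_k = (kernel of ∂_k) / (image of ∂_{k+1}):

  H_0: rank C_0 − rank ∂_1 = 9 − 8 = 1, and the invariant factors of ∂_1 are all 1, so H_0 ≅ Z.
  H_1: rank ker ∂_1 − rank ∂_2 = (14 − 8) − 5 = 1, and the invariant factors of ∂_2 are all 1, so H_1 ≅ Z.
  H_2: rank ker ∂_2 − rank ∂_3 = (6 − 5) − 1 = 0, and the invariant factors of ∂_3 are all 1, so H_2 ≅ 0.
  H_3: rank ker ∂_3 − rank ∂_4 = (1 − 1) − 0 = 0, and there is no ∂_4, so H_3 ≅ 0.

Hence the Betti numbers are b_0 = 1, b_1 = 1, b_2 = 0, b_3 = 0.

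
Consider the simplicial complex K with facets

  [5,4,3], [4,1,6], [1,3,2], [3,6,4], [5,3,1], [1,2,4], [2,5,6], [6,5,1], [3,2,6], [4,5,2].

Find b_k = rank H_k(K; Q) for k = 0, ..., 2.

b_0 = 1, b_1 = 0, b_2 = 0.

We work with the vertex ordering 1 < 2 < 3 < 4 < 5 < 6. The simplices of K, each written with vertices in increasing order, are:

  0-simplices (6): [1], [2], [3], [4], [5], [6]
  1-simplices (15): [1,2], [1,3], [1,4], [1,5], [1,6], [2,3], [2,4], [2,5], [2,6], [3,4], [3,5], [3,6], [4,5], [4,6], [5,6]
  2-simplices (10): [1,2,3], [1,2,4], [1,3,5], [1,4,6], [1,5,6], [2,3,6], [2,4,5], [2,5,6], [3,4,5], [3,4,6]

giving chain groups C_0 ≅ Z^6, C_1 ≅ Z^15, C_2 ≅ Z^10.

∂_1: C_1 → C_0 maps an edge to its endpoints' difference, ∂[p,q] = q − p.
The 6×15 boundary matrix has rank 5 and Smith normal form diag(1,1,1,1,1).

The boundary map ∂_2: C_2 → C_1 acts by ∂[p,q,r] = [q,r] − [p,r] + [p,q]. For instance
  ∂[1,2,4] = [2,4] − [1,4] + [1,2],
  ∂[1,5,6] = [5,6] − [1,6] + [1,5].
The 15×10 boundary matrix has rank 10 and Smith normal form diag(1,1,1,1,1,1,1,1,1,2).

Now H_k = ker ∂_k / im ∂_{k+1}, so:

  H_0: rank C_0 − rank ∂_1 = 6 − 5 = 1, and the invariant factors of ∂_1 are all 1, so H_0 ≅ Z.
  H_1: rank ker ∂_1 − rank ∂_2 = (15 − 5) − 10 = 0, and ∂_2 has invariant factor 2 > 1, so H_1 ≅ Z_2.
  H_2: rank ker ∂_2 − rank ∂_3 = (10 − 10) − 0 = 0, and there is no ∂_3, so H_2 ≅ 0.

As a check, the Euler characteristic is 6 − 15 + 10 = 1, which agrees with 1 − 0 + 0 = 1.

Hence the Betti numbers are b_0 = 1, b_1 = 0, b_2 = 0.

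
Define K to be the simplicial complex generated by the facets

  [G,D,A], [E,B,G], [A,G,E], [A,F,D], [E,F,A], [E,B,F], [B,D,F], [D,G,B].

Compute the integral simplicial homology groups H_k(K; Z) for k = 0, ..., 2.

H_0 ≅ Z,  H_1 = 0,  H_2 ≅ Z.

Order the vertices as A < B < D < E < F < G. Listing each simplex with vertices in this order, K has dimension 2 with simplices:

  0-simplices (6): A, B, D, E, F, G
  1-simplices (12): AD, AE, AF, AG, BD, BE, BF, BG, DF, DG, EF, EG
  2-simplices (8): ADF, ADG, AEF, AEG, BDF, BDG, BEF, BEG

Hence C_0 ≅ Z^6, C_1 ≅ Z^12, C_2 ≅ Z^8.

Boundary ∂_1: C_1 → C_0 is given by ∂[p,q] = [q] − [p]. For instance
  ∂AE = E − A.
As a 6×12 matrix over Z this has rank 5, with invariant factors (1,1,1,1,1).

Boundary ∂_2: C_2 → C_1 acts by ∂[p,q,r] = [q,r] − [p,r] + [p,q]. For instance
  ∂BEF = EF − BF + BE,
  ∂ADG = DG − AG + AD.
This gives a 12×8 integer matrix of rank 7; reducing to Smith normal form yields diagonal entries (1,1,1,1,1,1,1).

Reading off H_k = ker ∂_k / im ∂_{k+1}:

  H_0: rank C_0 − rank ∂_1 = 6 − 5 = 1, and the invariant factors of ∂_1 are all 1, so H_0 = Z.
  H_1: rank ker ∂_1 − rank ∂_2 = (12 − 5) − 7 = 0, and the invariant factors of ∂_2 are all 1, so H_1 = 0.
  H_2: rank ker ∂_2 − rank ∂_3 = (8 − 7) − 0 = 1, and there is no ∂_3, so H_2 = Z.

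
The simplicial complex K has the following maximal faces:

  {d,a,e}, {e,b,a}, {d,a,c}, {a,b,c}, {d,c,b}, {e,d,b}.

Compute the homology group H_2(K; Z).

Take the total order a < b < c < d < e on the vertex set. Then K (dimension 2) consists of the simplices:

  0-simplices (5): a, b, c, d, e
  1-simplices (9): ab, ac, ad, ae, bc, bd, be, cd, de
  2-simplices (6): abc, abe, acd, ade, bcd, bde

so the chain groups are C_0 ≅ Z^5, C_1 ≅ Z^9, C_2 ≅ Z^6.

The boundary map ∂_1: C_1 → C_0 is given by ∂[p,q] = [q] − [p]. For instance
  ∂ac = c − a.
This gives a 5×9 integer matrix of rank 4; reducing to Smith normal form yields diagonal entries (1,1,1,1).

Boundary ∂_2: C_2 → C_1 acts by ∂[p,q,r] = [q,r] − [p,r] + [p,q]. For instance
  ∂acd = cd − ad + ac,
  ∂ade = de − ae + ad.
The 9×6 boundary matrix has rank 5 and Smith normal form diag(1,1,1,1,1).

Reading off H_k = ker ∂_k / im ∂_{k+1}:

  H_2: rank ker ∂_2 − rank ∂_3 = (6 − 5) − 0 = 1, and there is no ∂_3, so H_2 = Z.

(K is a triangulation of the 2-sphere S^2.)

H_2 ≅ Z.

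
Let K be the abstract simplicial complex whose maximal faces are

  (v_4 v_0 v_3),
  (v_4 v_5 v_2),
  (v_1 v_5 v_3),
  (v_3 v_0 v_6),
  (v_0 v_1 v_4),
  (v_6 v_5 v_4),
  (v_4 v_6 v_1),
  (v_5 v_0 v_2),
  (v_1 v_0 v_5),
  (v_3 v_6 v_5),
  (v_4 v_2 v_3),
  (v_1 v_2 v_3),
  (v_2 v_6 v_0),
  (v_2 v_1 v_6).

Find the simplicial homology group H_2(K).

H_2 ≅ Z.

K has 7 vertices, 21 edges, 14 triangles.
rank ∂_2 = 13, rank ∂_3 = 0 ⇒ b_2 = 14 − 13 − 0 = 1. So H_2 = Z.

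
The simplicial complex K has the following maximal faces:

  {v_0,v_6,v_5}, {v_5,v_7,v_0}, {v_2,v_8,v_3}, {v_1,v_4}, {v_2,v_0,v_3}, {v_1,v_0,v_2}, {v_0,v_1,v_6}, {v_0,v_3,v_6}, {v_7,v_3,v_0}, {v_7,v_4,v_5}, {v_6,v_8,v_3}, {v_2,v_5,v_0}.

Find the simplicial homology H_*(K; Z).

H_0 = Z,  H_1 = Z,  H_2 = 0.

Fix the vertex order v_0 < v_1 < v_2 < v_3 < v_4 < v_5 < v_6 < v_7 < v_8 and write every simplex with vertices in increasing order. Then dim K = 2 and the simplices of K are:

  0-simplices (9): [v_0], [v_1], [v_2], [v_3], [v_4], [v_5], [v_6], [v_7], [v_8]
  1-simplices (20): (20 of them)
  2-simplices (11): (11 of them)

giving chain groups C_0 ≅ Z^9, C_1 ≅ Z^20, C_2 ≅ Z^11.

The boundary map ∂_1: C_1 → C_0 is given by ∂[p,q] = [q] − [p]. For instance
  ∂[v_0,v_1] = [v_1] − [v_0].
As a 9×20 matrix over Z this has rank 8, with invariant factors (1,1,1,1,1,1,1,1).

Boundary ∂_2: C_2 → C_1 maps a triangle to the signed sum of its edges. For instance
  ∂[v_0,v_2,v_5] = [v_2,v_5] − [v_0,v_5] + [v_0,v_2],
  ∂[v_0,v_1,v_2] = [v_1,v_2] − [v_0,v_2] + [v_0,v_1].
The resulting 20×11 matrix has rank 11, and its Smith normal form has invariant factors (1,1,1,1,1,1,1,1,1,1,1).

Now H_k = ker ∂_k / im ∂_{k+1}, so:

  H_0: rank C_0 − rank ∂_1 = 9 − 8 = 1, and the invariant factors of ∂_1 are all 1, so H_0 ≅ Z.
  H_1: rank ker ∂_1 − rank ∂_2 = (20 − 8) − 11 = 1, and the invariant factors of ∂_2 are all 1, so H_1 ≅ Z.
  H_2: rank ker ∂_2 − rank ∂_3 = (11 − 11) − 0 = 0, and there is no ∂_3, so H_2 ≅ 0.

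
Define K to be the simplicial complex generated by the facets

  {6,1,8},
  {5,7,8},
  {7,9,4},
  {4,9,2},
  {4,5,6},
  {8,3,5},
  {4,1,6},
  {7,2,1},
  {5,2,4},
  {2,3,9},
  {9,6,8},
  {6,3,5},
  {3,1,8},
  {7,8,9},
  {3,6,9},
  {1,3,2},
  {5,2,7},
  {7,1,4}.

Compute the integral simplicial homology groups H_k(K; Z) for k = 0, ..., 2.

H_0 ≅ Z,  H_1 ≅ Z ⊕ Z_2,  H_2 = 0.

We work with the vertex ordering 1 < 2 < 3 < 4 < 5 < 6 < 7 < 8 < 9. The simplices of K, each written with vertices in increasing order, are:

  0-simplices (9): [1], [2], [3], [4], [5], [6], [7], [8], [9]
  1-simplices (27): (27 of them)
  2-simplices (18): [1,2,3], [1,2,7], [1,3,8], [1,4,6], [1,4,7], [1,6,8], [2,3,9], [2,4,5], [2,4,9], [2,5,7], [3,5,6], [3,5,8], [3,6,9], [4,5,6], [4,7,9], [5,7,8], [6,8,9], [7,8,9]

giving chain groups C_0 ≅ Z^9, C_1 ≅ Z^27, C_2 ≅ Z^18.

The boundary map ∂_1: C_1 → C_0 maps an edge to its endpoints' difference, ∂[p,q] = q − p. For instance
  ∂[6,8] = [8] − [6].
As a 9×27 matrix over Z this has rank 8, with invariant factors (1,1,1,1,1,1,1,1).

Boundary ∂_2: C_2 → C_1 acts by ∂[p,q,r] = [q,r] − [p,r] + [p,q]. For instance
  ∂[6,8,9] = [8,9] − [6,9] + [6,8],
  ∂[3,5,6] = [5,6] − [3,6] + [3,5].
As a 27×18 matrix over Z this has rank 18, with invariant factors (1,1,1,1,1,1,1,1,1,1,1,1,1,1,1,1,1,2).

Computing H_k = (kernel of ∂_k) / (image of ∂_{k+1}):

  H_0: rank C_0 − rank ∂_1 = 9 − 8 = 1, and the invariant factors of ∂_1 are all 1, so H_0 = Z.
  H_1: rank ker ∂_1 − rank ∂_2 = (27 − 8) − 18 = 1, and ∂_2 has invariant factor 2 > 1, so H_1 = Z ⊕ Z_2.
  H_2: rank ker ∂_2 − rank ∂_3 = (18 − 18) − 0 = 0, and there is no ∂_3, so H_2 = 0.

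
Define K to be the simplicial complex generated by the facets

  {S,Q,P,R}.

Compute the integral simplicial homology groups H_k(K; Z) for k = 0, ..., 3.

H_0 ≅ Z,  H_1 = 0,  H_2 = 0,  H_3 = 0.

Order the vertices as P < Q < R < S. Listing each simplex with vertices in this order, K has dimension 3 with simplices:

  0-simplices (4): P, Q, R, S
  1-simplices (6): PQ, PR, PS, QR, QS, RS
  2-simplices (4): PQR, PQS, PRS, QRS
  3-simplices (1): PQRS

giving chain groups C_0 ≅ Z^4, C_1 ≅ Z^6, C_2 ≅ Z^4, C_3 ≅ Z^1.

The boundary map ∂_1: C_1 → C_0 maps an edge to its endpoints' difference, ∂[p,q] = q − p.
As a 4×6 matrix over Z this has rank 3, with invariant factors (1,1,1).

∂_2: C_2 → C_1 maps a triangle to the signed sum of its edges. For instance
  ∂PQS = QS − PS + PQ,
  ∂PQR = QR − PR + PQ.
The 6×4 boundary matrix has rank 3 and Smith normal form diag(1,1,1).

∂_3: C_3 → C_2 sends each 3-simplex σ to the alternating sum Σ_i (−1)^i (σ with its i-th vertex removed). For instance
  ∂PQRS = QRS − PRS + PQS − PQR.
As a 4×1 matrix over Z this has rank 1, with invariant factors (1).

From H_k ≅ ker(∂_k) / im(∂_{k+1}) we obtain:

  H_0: rank C_0 − rank ∂_1 = 4 − 3 = 1, and the invariant factors of ∂_1 are all 1, so H_0 = Z.
  H_1: rank ker ∂_1 − rank ∂_2 = (6 − 3) − 3 = 0, and the invariant factors of ∂_2 are all 1, so H_1 = 0.
  H_2: rank ker ∂_2 − rank ∂_3 = (4 − 3) − 1 = 0, and the invariant factors of ∂_3 are all 1, so H_2 = 0.
  H_3: rank ker ∂_3 − rank ∂_4 = (1 − 1) − 0 = 0, and there is no ∂_4, so H_3 = 0.

As a check, the Euler characteristic is 4 − 6 + 4 − 1 = 1, which agrees with 1 − 0 + 0 − 0 = 1.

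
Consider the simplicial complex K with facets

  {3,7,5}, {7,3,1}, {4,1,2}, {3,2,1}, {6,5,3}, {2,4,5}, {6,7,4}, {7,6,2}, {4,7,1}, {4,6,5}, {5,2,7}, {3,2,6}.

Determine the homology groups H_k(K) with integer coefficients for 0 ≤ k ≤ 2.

Fix the vertex order 1 < 2 < 3 < 4 < 5 < 6 < 7 and write every simplex with vertices in increasing order. Then dim K = 2 and the simplices of K are:

  0-simplices (7): [1], [2], [3], [4], [5], [6], [7]
  1-simplices (18): [1,2], [1,3], [1,4], [1,7], [2,3], [2,4], [2,5], [2,6], [2,7], [3,5], [3,6], [3,7], [4,5], [4,6], [4,7], [5,6], [5,7], [6,7]
  2-simplices (12): [1,2,3], [1,2,4], [1,3,7], [1,4,7], [2,3,6], [2,4,5], [2,5,7], [2,6,7], [3,5,6], [3,5,7], [4,5,6], [4,6,7]

Hence C_0 ≅ Z^7, C_1 ≅ Z^18, C_2 ≅ Z^12.

∂_1: C_1 → C_0 sends each edge [p,q] (with p < q) to q − p.
The 7×18 boundary matrix has rank 6 and Smith normal form diag(1,1,1,1,1,1).

Boundary ∂_2: C_2 → C_1 maps a triangle to the signed sum of its edges. For instance
  ∂[4,6,7] = [6,7] − [4,7] + [4,6],
  ∂[2,5,7] = [5,7] − [2,7] + [2,5].
As a 18×12 matrix over Z this has rank 12, with invariant factors (1,1,1,1,1,1,1,1,1,1,1,2).

Now H_k = ker ∂_k / im ∂_{k+1}, so:

  H_0: rank C_0 − rank ∂_1 = 7 − 6 = 1, and the invariant factors of ∂_1 are all 1, so H_0 = Z.
  H_1: rank ker ∂_1 − rank ∂_2 = (18 − 6) − 12 = 0, and ∂_2 has invariant factor 2 > 1, so H_1 = Z/2Z.
  H_2: rank ker ∂_2 − rank ∂_3 = (12 − 12) − 0 = 0, and there is no ∂_3, so H_2 = 0.

H_0 = Z,  H_1 = Z/2Z,  H_2 = 0.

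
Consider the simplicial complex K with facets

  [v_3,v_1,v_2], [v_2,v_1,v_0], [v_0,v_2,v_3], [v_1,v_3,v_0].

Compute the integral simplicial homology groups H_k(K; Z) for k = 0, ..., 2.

Order the vertices as v_0 < v_1 < v_2 < v_3. Listing each simplex with vertices in this order, K has dimension 2 with simplices:

  0-simplices (4): [v_0], [v_1], [v_2], [v_3]
  1-simplices (6): [v_0,v_1], [v_0,v_2], [v_0,v_3], [v_1,v_2], [v_1,v_3], [v_2,v_3]
  2-simplices (4): [v_0,v_1,v_2], [v_0,v_1,v_3], [v_0,v_2,v_3], [v_1,v_2,v_3]

so the chain groups are C_0 ≅ Z^4, C_1 ≅ Z^6, C_2 ≅ Z^4.

The boundary map ∂_1: C_1 → C_0 sends each edge [p,q] (with p < q) to q − p.
The resulting 4×6 matrix has rank 3, and its Smith normal form has invariant factors (1,1,1).

Boundary ∂_2: C_2 → C_1 sends each 2-simplex [p,q,r] to [q,r] − [p,r] + [p,q]. For instance
  ∂[v_0,v_1,v_2] = [v_1,v_2] − [v_0,v_2] + [v_0,v_1],
  ∂[v_0,v_1,v_3] = [v_1,v_3] − [v_0,v_3] + [v_0,v_1].
The 6×4 boundary matrix has rank 3 and Smith normal form diag(1,1,1).

Now H_k = ker ∂_k / im ∂_{k+1}, so:

  H_0: rank C_0 − rank ∂_1 = 4 − 3 = 1, and the invariant factors of ∂_1 are all 1, so H_0 = Z.
  H_1: rank ker ∂_1 − rank ∂_2 = (6 − 3) − 3 = 0, and the invariant factors of ∂_2 are all 1, so H_1 = 0.
  H_2: rank ker ∂_2 − rank ∂_3 = (4 − 3) − 0 = 1, and there is no ∂_3, so H_2 = Z.

As a check, the Euler characteristic is 4 − 6 + 4 = 2, which agrees with 1 − 0 + 1 = 2.

H_0 ≅ Z,  H_1 = 0,  H_2 ≅ Z.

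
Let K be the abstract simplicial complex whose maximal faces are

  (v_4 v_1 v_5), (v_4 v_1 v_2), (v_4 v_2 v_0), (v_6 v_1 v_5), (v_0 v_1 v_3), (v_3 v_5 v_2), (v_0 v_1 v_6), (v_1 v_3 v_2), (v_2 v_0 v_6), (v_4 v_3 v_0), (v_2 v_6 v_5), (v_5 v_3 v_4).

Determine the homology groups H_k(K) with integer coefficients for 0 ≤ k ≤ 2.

H_0 = Z,  H_1 = Z/2,  H_2 = 0.

Take the total order v_0 < v_1 < v_2 < v_3 < v_4 < v_5 < v_6 on the vertex set. Then K (dimension 2) consists of the simplices:

  0-simplices (7): [v_0], [v_1], [v_2], [v_3], [v_4], [v_5], [v_6]
  1-simplices (18): (18 of them)
  2-simplices (12): (12 of them)

Hence C_0 ≅ Z^7, C_1 ≅ Z^18, C_2 ≅ Z^12.

∂_1: C_1 → C_0 sends each edge [p,q] (with p < q) to q − p.
This gives a 7×18 integer matrix of rank 6; reducing to Smith normal form yields diagonal entries (1,1,1,1,1,1).

Boundary ∂_2: C_2 → C_1 maps a triangle to the signed sum of its edges. For instance
  ∂[v_1,v_5,v_6] = [v_5,v_6] − [v_1,v_6] + [v_1,v_5],
  ∂[v_0,v_1,v_6] = [v_1,v_6] − [v_0,v_6] + [v_0,v_1].
This gives a 18×12 integer matrix of rank 12; reducing to Smith normal form yields diagonal entries (1,1,1,1,1,1,1,1,1,1,1,2).

Computing H_k = (kernel of ∂_k) / (image of ∂_{k+1}):

  H_0: rank C_0 − rank ∂_1 = 7 − 6 = 1, and the invariant factors of ∂_1 are all 1, so H_0 = Z.
  H_1: rank ker ∂_1 − rank ∂_2 = (18 − 6) − 12 = 0, and ∂_2 has invariant factor 2 > 1, so H_1 = Z/2.
  H_2: rank ker ∂_2 − rank ∂_3 = (12 − 12) − 0 = 0, and there is no ∂_3, so H_2 = 0.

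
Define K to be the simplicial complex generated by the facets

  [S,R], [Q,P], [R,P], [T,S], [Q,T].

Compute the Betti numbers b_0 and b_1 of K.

b_0 = 1, b_1 = 1.

We work with the vertex ordering P < Q < R < S < T. The simplices of K, each written with vertices in increasing order, are:

  0-simplices (5): P, Q, R, S, T
  1-simplices (5): PQ, PR, QT, RS, ST

so the chain groups are C_0 ≅ Z^5, C_1 ≅ Z^5.

The boundary map ∂_1: C_1 → C_0 maps an edge to its endpoints' difference, ∂[p,q] = q − p. For instance
  ∂QT = T − Q.
As a 5×5 matrix over Z this has rank 4, with invariant factors (1,1,1,1).

From H_k ≅ ker(∂_k) / im(∂_{k+1}) we obtain:

  H_0: rank C_0 − rank ∂_1 = 5 − 4 = 1, and the invariant factors of ∂_1 are all 1, so H_0 = Z.
  H_1: rank ker ∂_1 − rank ∂_2 = (5 − 4) − 0 = 1, and there is no ∂_2, so H_1 = Z.

As a check, the Euler characteristic is 5 − 5 = 0, which agrees with 1 − 1 = 0.

Hence the Betti numbers are b_0 = 1, b_1 = 1.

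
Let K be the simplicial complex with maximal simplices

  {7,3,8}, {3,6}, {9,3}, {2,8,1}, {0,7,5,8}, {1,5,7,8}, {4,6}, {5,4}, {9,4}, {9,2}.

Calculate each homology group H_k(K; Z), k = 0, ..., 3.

H_0 = Z,  H_1 = Z^3,  H_2 = 0,  H_3 = 0.

K has 10 vertices, 19 edges, 9 triangles, 2 3-simplices.
rank ∂_0 = 0, rank ∂_1 = 9 ⇒ b_0 = 10 − 0 − 9 = 1; all invariant factors of ∂_1 are 1 so no torsion. So H_0 = Z.
rank ∂_1 = 9, rank ∂_2 = 7 ⇒ b_1 = 19 − 9 − 7 = 3; all invariant factors of ∂_2 are 1 so no torsion. So H_1 = Z^3.
rank ∂_2 = 7, rank ∂_3 = 2 ⇒ b_2 = 9 − 7 − 2 = 0; all invariant factors of ∂_3 are 1 so no torsion. So H_2 = 0.
rank ∂_3 = 2, rank ∂_4 = 0 ⇒ b_3 = 2 − 2 − 0 = 0. So H_3 = 0.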